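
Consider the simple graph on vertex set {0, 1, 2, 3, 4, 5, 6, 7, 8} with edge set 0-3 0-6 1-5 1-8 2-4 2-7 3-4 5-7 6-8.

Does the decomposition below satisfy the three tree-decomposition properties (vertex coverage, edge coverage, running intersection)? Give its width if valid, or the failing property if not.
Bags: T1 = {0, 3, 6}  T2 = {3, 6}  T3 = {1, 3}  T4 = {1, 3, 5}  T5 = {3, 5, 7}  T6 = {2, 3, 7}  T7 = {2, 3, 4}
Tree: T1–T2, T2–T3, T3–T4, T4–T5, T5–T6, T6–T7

No — vertex 8 appears in no bag.

A tree decomposition must satisfy three properties: every vertex lies in some bag; for every edge, both endpoints lie together in some bag; and for every vertex, the bags containing it form a connected subtree. Here vertex 8 appears in no bag, so the decomposition is invalid.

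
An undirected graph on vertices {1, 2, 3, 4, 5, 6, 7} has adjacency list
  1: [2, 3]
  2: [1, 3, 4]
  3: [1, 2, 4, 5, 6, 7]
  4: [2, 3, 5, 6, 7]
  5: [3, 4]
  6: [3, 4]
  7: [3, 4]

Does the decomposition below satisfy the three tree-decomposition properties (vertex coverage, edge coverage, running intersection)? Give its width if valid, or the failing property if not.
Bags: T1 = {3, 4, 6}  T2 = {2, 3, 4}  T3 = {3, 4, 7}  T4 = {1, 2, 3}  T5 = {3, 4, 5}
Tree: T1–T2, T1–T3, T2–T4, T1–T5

Yes; width 2.

Checking the three conditions: (i) the bags cover all of {1, 2, 3, 4, 5, 6, 7}; (ii) for each edge, some bag contains both endpoints; (iii) the bags containing any fixed vertex form a subtree. All hold, so the decomposition is valid with width 3 − 1 = 2.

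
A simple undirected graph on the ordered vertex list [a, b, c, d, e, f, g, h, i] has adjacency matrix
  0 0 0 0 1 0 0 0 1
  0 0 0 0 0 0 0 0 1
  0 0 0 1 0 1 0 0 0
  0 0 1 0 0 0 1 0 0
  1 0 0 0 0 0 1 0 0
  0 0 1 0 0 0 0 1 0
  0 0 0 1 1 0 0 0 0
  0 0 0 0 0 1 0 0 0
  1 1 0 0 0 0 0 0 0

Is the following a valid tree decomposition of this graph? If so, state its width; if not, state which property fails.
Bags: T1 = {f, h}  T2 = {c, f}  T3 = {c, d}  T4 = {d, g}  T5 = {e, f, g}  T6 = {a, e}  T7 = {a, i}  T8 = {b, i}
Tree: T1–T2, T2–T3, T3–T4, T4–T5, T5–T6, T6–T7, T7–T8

A tree decomposition must satisfy three properties: every vertex lies in some bag; for every edge, both endpoints lie together in some bag; and for every vertex, the bags containing it form a connected subtree. Here bags containing vertex f are not connected in the tree, so the decomposition is invalid.

No — bags containing vertex f are not connected in the tree.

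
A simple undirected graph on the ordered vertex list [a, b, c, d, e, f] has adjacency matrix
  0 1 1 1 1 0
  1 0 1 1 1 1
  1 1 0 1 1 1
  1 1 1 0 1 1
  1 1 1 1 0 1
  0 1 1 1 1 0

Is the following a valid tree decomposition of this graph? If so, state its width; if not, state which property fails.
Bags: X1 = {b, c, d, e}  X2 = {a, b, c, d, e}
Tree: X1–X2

No — vertex f appears in no bag.

A tree decomposition must satisfy three properties: every vertex lies in some bag; for every edge, both endpoints lie together in some bag; and for every vertex, the bags containing it form a connected subtree. Here vertex f appears in no bag, so the decomposition is invalid.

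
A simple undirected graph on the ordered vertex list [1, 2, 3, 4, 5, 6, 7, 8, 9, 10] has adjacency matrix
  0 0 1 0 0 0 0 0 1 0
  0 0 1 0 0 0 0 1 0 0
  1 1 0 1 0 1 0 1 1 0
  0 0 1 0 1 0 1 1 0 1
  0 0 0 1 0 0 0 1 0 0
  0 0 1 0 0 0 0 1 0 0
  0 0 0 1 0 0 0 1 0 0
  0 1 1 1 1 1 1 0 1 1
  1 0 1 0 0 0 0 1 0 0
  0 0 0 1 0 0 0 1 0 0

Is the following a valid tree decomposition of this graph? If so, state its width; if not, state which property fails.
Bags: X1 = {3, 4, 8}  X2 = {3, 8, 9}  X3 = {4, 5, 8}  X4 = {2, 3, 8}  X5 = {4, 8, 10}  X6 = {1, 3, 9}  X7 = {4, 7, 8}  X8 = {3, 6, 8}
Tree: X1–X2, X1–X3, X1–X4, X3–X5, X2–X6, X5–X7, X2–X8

Every vertex of G appears in some bag (union = {1, 2, 3, 4, 5, 6, 7, 8, 9, 10}); every edge is covered by a bag; and for each vertex v the set of bags containing v is connected in the bag tree. The decomposition is therefore valid. The largest bag has 3 vertices, so the width is 2.

Yes; width 2.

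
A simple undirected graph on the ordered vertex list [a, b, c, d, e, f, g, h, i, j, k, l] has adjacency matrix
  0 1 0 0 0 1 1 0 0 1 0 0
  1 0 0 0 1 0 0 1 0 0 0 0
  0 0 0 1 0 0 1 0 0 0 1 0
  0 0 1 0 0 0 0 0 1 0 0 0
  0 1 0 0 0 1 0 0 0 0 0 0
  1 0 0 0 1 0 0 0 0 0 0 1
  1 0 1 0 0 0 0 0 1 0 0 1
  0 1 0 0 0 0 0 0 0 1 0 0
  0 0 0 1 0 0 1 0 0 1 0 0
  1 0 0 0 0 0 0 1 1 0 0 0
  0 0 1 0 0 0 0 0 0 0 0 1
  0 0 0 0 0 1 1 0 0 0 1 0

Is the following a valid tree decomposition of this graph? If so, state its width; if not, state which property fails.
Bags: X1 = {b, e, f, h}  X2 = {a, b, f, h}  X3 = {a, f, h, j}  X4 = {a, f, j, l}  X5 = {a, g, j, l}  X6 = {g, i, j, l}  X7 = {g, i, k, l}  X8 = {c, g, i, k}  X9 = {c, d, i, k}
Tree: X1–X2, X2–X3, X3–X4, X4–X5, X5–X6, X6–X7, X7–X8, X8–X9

Every vertex of G appears in some bag (union = {a, b, c, d, e, f, g, h, i, j, k, l}); every edge is covered by a bag; and for each vertex v the set of bags containing v is connected in the bag tree. The decomposition is therefore valid. The largest bag has 4 vertices, so the width is 3.

Yes; width 3.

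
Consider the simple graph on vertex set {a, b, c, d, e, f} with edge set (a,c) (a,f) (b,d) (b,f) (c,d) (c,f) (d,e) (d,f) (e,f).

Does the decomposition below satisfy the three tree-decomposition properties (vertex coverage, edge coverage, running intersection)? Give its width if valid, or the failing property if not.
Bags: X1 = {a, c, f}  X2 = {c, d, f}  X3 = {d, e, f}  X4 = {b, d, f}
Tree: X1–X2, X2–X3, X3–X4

Yes; width 2.

Vertex coverage: the bags together contain {a, b, c, d, e, f}, the full vertex set. Edge coverage: each edge of G has both endpoints in at least one bag. Running intersection: for every vertex, the bags containing it form a connected subtree. All three properties hold, so this is a valid tree decomposition of width max|bag| − 1 = 2, and hence tw(G) ≤ 2.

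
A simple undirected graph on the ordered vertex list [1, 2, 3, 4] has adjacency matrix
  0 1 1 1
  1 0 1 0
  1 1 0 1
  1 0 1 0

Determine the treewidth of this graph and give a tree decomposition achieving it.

Every bag has size at most 3, so the width is 3 − 1 = 2 and tw(G) ≤ 2. Conversely, {1, 2, 3} is a clique of size 3, and the vertices of any clique must share a bag in every tree decomposition; so some bag has ≥ 3 vertices and tw(G) ≥ 2. Hence tw(G) = 2 exactly.

Treewidth 2.
Bags: B1 = {1, 3, 4}  B2 = {1, 2, 3}
Tree: B1–B2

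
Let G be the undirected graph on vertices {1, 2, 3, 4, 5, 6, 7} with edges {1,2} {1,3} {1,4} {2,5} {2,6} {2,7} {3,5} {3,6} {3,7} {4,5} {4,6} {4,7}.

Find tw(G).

3

A width-3 tree decomposition is:
Bags: B1 = {2, 3, 4, 6}  B2 = {2, 3, 4, 7}  B3 = {2, 3, 4, 5}  B4 = {1, 2, 3, 4}
Tree: B1–B2, B2–B3, B3–B4
Each bag holds 4 vertices, so the decomposition has width 3, which upper-bounds the treewidth. For the lower bound: the 4 vertex sets {4,6}, {3,7}, {2}, {5} are disjoint, each induces a connected subgraph, and every pair is joined by at least one edge of G. Contracting each set to a single vertex therefore yields K_{4} as a minor, and since treewidth is minor-monotone, tw(G) ≥ tw(K_{4}) = 3. Therefore the treewidth is 3.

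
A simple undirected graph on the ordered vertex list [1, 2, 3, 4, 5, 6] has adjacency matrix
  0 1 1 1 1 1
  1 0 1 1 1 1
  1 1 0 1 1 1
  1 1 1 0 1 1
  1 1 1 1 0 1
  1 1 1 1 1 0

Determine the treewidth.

5

A width-5 tree decomposition is:
Bags: B1 = {1, 2, 3, 4, 5, 6}
Tree: (single bag)
With just one bag of size 6, the width is 6 − 1 = 5, so tw(G) ≤ 5. Conversely, {1, 2, 3, 4, 5, 6} is a clique of size 6, and the vertices of any clique must share a bag in every tree decomposition; so some bag has ≥ 6 vertices and tw(G) ≥ 5. The upper and lower bounds meet at 5, so that is the treewidth.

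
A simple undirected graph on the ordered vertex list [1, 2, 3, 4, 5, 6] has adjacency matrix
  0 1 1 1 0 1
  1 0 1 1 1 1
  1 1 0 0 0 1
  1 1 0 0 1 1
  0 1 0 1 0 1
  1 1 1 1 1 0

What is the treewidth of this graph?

3

A width-3 tree decomposition is:
Bags: B1 = {2, 4, 5, 6}  B2 = {1, 2, 4, 6}  B3 = {1, 2, 3, 6}
Tree: B1–B2, B2–B3
Each bag holds 4 vertices, so the decomposition has width 3, which upper-bounds the treewidth. Conversely, {1, 2, 3, 6} is a clique of size 4, and the vertices of any clique must share a bag in every tree decomposition; so some bag has ≥ 4 vertices and tw(G) ≥ 3. Hence tw(G) = 3 exactly.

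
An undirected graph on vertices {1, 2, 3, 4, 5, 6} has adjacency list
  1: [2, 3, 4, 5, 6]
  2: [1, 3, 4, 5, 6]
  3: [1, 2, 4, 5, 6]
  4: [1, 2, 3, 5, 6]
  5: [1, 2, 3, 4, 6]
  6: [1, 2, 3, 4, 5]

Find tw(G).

A width-5 tree decomposition is:
Bags: B1 = {1, 2, 3, 4, 5, 6}
Tree: (single bag)
A single bag containing all 6 vertices is trivially a valid decomposition of width 5. Conversely, {1, 2, 3, 4, 5, 6} is a clique of size 6, and the vertices of any clique must share a bag in every tree decomposition; so some bag has ≥ 6 vertices and tw(G) ≥ 5. Therefore the treewidth is 5.

5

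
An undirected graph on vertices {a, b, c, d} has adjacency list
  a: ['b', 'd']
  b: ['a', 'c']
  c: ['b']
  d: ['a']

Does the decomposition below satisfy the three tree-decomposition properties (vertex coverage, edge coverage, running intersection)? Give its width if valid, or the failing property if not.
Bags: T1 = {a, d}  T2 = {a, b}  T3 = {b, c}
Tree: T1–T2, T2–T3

Checking the three conditions: (i) the bags cover all of {a, b, c, d}; (ii) for each edge, some bag contains both endpoints; (iii) the bags containing any fixed vertex form a subtree. All hold, so the decomposition is valid with width 2 − 1 = 1.

Yes; width 1.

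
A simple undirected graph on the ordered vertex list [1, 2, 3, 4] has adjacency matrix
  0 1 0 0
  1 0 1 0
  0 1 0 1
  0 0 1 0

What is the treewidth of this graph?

1

A width-1 tree decomposition is:
Bags: B1 = {3, 4}  B2 = {2, 3}  B3 = {1, 2}
Tree: B1–B2, B2–B3
Every bag has size at most 2, so the width is 2 − 1 = 1 and tw(G) ≤ 1. Any graph with an edge has treewidth ≥ 1, and G has the edge 4–3. Combining the bounds, tw(G) = 1.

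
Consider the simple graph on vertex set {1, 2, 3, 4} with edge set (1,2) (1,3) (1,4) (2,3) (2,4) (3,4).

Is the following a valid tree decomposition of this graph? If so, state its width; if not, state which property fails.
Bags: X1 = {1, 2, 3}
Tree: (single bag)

A tree decomposition must satisfy three properties: every vertex lies in some bag; for every edge, both endpoints lie together in some bag; and for every vertex, the bags containing it form a connected subtree. Here vertex 4 appears in no bag, so the decomposition is invalid.

No — vertex 4 appears in no bag.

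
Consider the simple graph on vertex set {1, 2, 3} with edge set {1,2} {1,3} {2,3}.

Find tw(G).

A width-2 tree decomposition is:
Bags: B1 = {1, 2, 3}
Tree: (single bag)
A single bag containing all 3 vertices is trivially a valid decomposition of width 2. On the other hand G contains the 3-clique {1, 2, 3}. A clique must lie in a single bag of any decomposition, so no decomposition can have width below 2. Combining the bounds, tw(G) = 2.

2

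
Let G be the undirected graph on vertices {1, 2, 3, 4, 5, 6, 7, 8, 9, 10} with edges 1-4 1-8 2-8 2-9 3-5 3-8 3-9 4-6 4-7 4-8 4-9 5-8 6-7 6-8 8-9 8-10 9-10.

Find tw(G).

A width-2 tree decomposition is:
Bags: B1 = {4, 8, 9}  B2 = {2, 8, 9}  B3 = {4, 6, 8}  B4 = {3, 8, 9}  B5 = {4, 6, 7}  B6 = {3, 5, 8}  B7 = {8, 9, 10}  B8 = {1, 4, 8}
Tree: B1–B2, B1–B3, B2–B4, B3–B5, B4–B6, B2–B7, B3–B8
Each bag holds 3 vertices, so the decomposition has width 2, which upper-bounds the treewidth. On the other hand G contains the 3-clique {1, 4, 8}. A clique must lie in a single bag of any decomposition, so no decomposition can have width below 2. Therefore the treewidth is 2.

2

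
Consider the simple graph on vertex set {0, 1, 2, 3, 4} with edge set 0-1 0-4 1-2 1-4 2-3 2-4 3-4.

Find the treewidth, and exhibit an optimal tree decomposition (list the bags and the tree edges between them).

Treewidth 2.
One such decomposition:
Bags: B1 = {1, 2, 4}  B2 = {0, 1, 4}  B3 = {2, 3, 4}
Tree: B1–B2, B1–B3

Each bag holds 3 vertices, so the decomposition has width 2, which upper-bounds the treewidth. For the lower bound, the 3 vertices {0, 1, 4} are pairwise adjacent, and any tree decomposition puts a clique entirely inside one bag — forcing width ≥ 2. Hence tw(G) = 2 exactly.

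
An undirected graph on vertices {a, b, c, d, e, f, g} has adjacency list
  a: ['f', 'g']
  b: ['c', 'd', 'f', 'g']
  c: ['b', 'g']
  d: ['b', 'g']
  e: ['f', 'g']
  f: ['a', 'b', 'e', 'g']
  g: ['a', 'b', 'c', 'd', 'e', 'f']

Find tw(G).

2

A width-2 tree decomposition is:
Bags: B1 = {b, c, g}  B2 = {b, d, g}  B3 = {b, f, g}  B4 = {a, f, g}  B5 = {e, f, g}
Tree: B1–B2, B1–B3, B3–B4, B4–B5
Each bag holds 3 vertices, so the decomposition has width 2, which upper-bounds the treewidth. Conversely, {b, d, g} is a clique of size 3, and the vertices of any clique must share a bag in every tree decomposition; so some bag has ≥ 3 vertices and tw(G) ≥ 2. Combining the bounds, tw(G) = 2.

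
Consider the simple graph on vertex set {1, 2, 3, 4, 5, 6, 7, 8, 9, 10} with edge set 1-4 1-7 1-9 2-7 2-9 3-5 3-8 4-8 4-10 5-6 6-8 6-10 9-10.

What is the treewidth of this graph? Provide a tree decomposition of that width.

Every bag has size at most 3, so the width is 3 − 1 = 2 and tw(G) ≤ 2. Since 5–3–8–6–5 is a cycle in G, G is not acyclic. Forests are exactly the graphs of treewidth ≤ 1, so tw(G) ≥ 2. Hence tw(G) = 2 exactly.

Treewidth 2.
One optimal decomposition is:
Bags: B1 = {3, 5, 6}  B2 = {3, 6, 8}  B3 = {6, 8, 10}  B4 = {4, 8, 10}  B5 = {4, 9, 10}  B6 = {1, 4, 9}  B7 = {1, 2, 9}  B8 = {1, 2, 7}
Tree: B1–B2, B2–B3, B3–B4, B4–B5, B5–B6, B6–B7, B7–B8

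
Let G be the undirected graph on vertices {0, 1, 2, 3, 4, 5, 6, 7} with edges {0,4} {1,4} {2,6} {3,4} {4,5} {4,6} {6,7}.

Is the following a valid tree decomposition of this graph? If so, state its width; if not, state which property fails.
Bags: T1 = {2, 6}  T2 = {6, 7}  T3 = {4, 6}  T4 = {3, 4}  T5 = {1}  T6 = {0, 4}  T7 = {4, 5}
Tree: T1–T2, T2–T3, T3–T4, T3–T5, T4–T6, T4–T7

No — edge (4,1) lies in no bag.

A tree decomposition must satisfy three properties: every vertex lies in some bag; for every edge, both endpoints lie together in some bag; and for every vertex, the bags containing it form a connected subtree. Here edge (4,1) lies in no bag, so the decomposition is invalid.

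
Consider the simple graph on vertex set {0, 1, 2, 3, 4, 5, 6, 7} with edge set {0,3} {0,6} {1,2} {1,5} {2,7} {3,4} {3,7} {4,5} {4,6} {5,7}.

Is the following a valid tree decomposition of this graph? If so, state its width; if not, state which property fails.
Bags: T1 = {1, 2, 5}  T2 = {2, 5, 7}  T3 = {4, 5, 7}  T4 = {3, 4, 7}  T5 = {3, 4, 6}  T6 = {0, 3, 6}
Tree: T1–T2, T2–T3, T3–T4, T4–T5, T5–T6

Every vertex of G appears in some bag (union = {0, 1, 2, 3, 4, 5, 6, 7}); every edge is covered by a bag; and for each vertex v the set of bags containing v is connected in the bag tree. The decomposition is therefore valid. The largest bag has 3 vertices, so the width is 2.

Yes; width 2.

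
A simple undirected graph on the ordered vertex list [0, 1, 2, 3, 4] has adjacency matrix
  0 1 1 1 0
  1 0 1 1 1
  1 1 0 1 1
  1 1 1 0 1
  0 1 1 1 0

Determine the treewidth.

3

A width-3 tree decomposition is:
Bags: B1 = {1, 2, 3, 4}  B2 = {0, 1, 2, 3}
Tree: B1–B2
Each bag holds 4 vertices, so the decomposition has width 3, which upper-bounds the treewidth. On the other hand G contains the 4-clique {0, 1, 2, 3}. A clique must lie in a single bag of any decomposition, so no decomposition can have width below 3. Therefore the treewidth is 3.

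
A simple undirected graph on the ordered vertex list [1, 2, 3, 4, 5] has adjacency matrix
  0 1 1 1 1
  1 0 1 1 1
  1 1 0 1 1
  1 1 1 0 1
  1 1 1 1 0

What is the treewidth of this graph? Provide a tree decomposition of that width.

With just one bag of size 5, the width is 5 − 1 = 4, so tw(G) ≤ 4. For the lower bound, the 5 vertices {1, 2, 3, 4, 5} are pairwise adjacent, and any tree decomposition puts a clique entirely inside one bag — forcing width ≥ 4. Combining the bounds, tw(G) = 4.

Treewidth 4.
Bags: B1 = {1, 2, 3, 4, 5}
Tree: (single bag)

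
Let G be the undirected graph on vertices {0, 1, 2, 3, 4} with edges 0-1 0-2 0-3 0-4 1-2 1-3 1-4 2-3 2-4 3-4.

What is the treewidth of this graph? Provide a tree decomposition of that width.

A single bag containing all 5 vertices is trivially a valid decomposition of width 4. For the lower bound, the 5 vertices {0, 1, 2, 3, 4} are pairwise adjacent, and any tree decomposition puts a clique entirely inside one bag — forcing width ≥ 4. Hence tw(G) = 4 exactly.

Treewidth 4.
One such decomposition:
Bags: B1 = {0, 1, 2, 3, 4}
Tree: (single bag)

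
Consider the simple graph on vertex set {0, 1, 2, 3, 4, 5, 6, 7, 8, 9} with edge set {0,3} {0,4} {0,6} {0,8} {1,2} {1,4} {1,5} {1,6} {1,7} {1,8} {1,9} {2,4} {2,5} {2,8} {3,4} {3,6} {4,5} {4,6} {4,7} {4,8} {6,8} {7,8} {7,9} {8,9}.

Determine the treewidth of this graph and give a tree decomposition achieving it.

Every bag has size at most 4, so the width is 4 − 1 = 3 and tw(G) ≤ 3. For the lower bound, the 4 vertices {1, 7, 8, 9} are pairwise adjacent, and any tree decomposition puts a clique entirely inside one bag — forcing width ≥ 3. Combining the bounds, tw(G) = 3.

Treewidth 3.
One optimal decomposition is:
Bags: B1 = {0, 3, 4, 6}  B2 = {0, 4, 6, 8}  B3 = {1, 4, 6, 8}  B4 = {1, 2, 4, 8}  B5 = {1, 4, 7, 8}  B6 = {1, 7, 8, 9}  B7 = {1, 2, 4, 5}
Tree: B1–B2, B2–B3, B3–B4, B4–B5, B5–B6, B4–B7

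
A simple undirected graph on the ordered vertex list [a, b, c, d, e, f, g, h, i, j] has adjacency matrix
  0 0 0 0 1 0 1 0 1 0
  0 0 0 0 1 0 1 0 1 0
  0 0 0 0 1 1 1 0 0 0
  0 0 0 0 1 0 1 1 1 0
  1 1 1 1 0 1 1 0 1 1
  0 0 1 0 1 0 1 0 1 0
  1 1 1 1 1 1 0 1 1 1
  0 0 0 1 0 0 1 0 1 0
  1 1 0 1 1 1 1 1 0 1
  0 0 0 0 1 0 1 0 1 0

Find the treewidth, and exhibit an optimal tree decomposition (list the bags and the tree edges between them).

Treewidth 3.
Bags: B1 = {b, e, g, i}  B2 = {d, e, g, i}  B3 = {e, f, g, i}  B4 = {c, e, f, g}  B5 = {e, g, i, j}  B6 = {a, e, g, i}  B7 = {d, g, h, i}
Tree: B1–B2, B2–B3, B3–B4, B1–B5, B5–B6, B2–B7

Each bag holds 4 vertices, so the decomposition has width 3, which upper-bounds the treewidth. For the lower bound, the 4 vertices {c, e, f, g} are pairwise adjacent, and any tree decomposition puts a clique entirely inside one bag — forcing width ≥ 3. Hence tw(G) = 3 exactly.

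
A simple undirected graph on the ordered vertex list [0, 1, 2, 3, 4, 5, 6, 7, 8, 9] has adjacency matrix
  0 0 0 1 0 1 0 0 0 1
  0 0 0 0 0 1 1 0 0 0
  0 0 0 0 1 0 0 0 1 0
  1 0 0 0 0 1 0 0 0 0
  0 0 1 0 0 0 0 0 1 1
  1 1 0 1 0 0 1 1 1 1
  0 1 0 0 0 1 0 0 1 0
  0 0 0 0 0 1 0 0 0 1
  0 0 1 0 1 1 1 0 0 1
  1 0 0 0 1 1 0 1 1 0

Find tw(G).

2

A width-2 tree decomposition is:
Bags: B1 = {0, 3, 5}  B2 = {0, 5, 9}  B3 = {5, 8, 9}  B4 = {5, 6, 8}  B5 = {4, 8, 9}  B6 = {1, 5, 6}  B7 = {5, 7, 9}  B8 = {2, 4, 8}
Tree: B1–B2, B2–B3, B3–B4, B3–B5, B4–B6, B2–B7, B5–B8
The largest bag has 3 vertices, giving width 2; this decomposition certifies tw(G) ≤ 2. Conversely, {2, 4, 8} is a clique of size 3, and the vertices of any clique must share a bag in every tree decomposition; so some bag has ≥ 3 vertices and tw(G) ≥ 2. Therefore the treewidth is 2.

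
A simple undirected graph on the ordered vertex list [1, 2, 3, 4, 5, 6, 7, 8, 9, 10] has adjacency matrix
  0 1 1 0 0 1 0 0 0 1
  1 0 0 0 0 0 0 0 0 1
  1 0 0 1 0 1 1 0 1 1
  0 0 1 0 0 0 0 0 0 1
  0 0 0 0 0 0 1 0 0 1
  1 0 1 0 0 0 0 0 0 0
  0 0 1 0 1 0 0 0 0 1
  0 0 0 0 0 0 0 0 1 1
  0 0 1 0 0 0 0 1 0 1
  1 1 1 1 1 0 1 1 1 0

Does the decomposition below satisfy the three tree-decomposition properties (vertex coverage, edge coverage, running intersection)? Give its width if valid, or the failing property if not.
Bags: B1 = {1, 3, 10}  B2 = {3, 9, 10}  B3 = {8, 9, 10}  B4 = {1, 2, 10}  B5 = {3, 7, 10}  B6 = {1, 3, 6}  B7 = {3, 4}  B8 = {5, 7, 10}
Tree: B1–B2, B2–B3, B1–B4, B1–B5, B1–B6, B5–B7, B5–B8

A tree decomposition must satisfy three properties: every vertex lies in some bag; for every edge, both endpoints lie together in some bag; and for every vertex, the bags containing it form a connected subtree. Here edge (10,4) lies in no bag, so the decomposition is invalid.

No — edge (10,4) lies in no bag.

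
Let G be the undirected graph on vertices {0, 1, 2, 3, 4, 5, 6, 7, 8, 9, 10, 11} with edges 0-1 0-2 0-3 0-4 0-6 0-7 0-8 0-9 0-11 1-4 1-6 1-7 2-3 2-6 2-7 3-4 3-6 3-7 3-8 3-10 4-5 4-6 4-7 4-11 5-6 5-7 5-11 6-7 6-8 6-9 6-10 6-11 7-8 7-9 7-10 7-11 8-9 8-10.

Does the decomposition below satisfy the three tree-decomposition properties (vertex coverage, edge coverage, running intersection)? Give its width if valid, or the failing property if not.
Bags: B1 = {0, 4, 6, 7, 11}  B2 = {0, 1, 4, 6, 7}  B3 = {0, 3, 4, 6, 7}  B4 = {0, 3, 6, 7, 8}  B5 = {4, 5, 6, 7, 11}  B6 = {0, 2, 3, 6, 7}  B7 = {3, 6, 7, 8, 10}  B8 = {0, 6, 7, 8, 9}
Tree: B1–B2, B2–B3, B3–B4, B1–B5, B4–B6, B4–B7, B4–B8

Yes; width 4.

Every vertex of G appears in some bag (union = {0, 1, 2, 3, 4, 5, 6, 7, 8, 9, 10, 11}); every edge is covered by a bag; and for each vertex v the set of bags containing v is connected in the bag tree. The decomposition is therefore valid. The largest bag has 5 vertices, so the width is 4.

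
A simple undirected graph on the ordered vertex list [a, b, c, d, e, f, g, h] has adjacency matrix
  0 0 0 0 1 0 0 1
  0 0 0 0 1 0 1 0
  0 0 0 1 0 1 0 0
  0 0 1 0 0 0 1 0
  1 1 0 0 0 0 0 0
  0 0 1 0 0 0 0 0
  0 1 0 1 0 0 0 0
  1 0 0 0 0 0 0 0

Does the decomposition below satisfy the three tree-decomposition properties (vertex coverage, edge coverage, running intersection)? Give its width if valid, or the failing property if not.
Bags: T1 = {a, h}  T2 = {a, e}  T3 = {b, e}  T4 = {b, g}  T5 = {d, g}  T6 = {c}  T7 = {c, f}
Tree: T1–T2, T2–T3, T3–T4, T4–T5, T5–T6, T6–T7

A tree decomposition must satisfy three properties: every vertex lies in some bag; for every edge, both endpoints lie together in some bag; and for every vertex, the bags containing it form a connected subtree. Here edge (d,c) lies in no bag, so the decomposition is invalid.

No — edge (d,c) lies in no bag.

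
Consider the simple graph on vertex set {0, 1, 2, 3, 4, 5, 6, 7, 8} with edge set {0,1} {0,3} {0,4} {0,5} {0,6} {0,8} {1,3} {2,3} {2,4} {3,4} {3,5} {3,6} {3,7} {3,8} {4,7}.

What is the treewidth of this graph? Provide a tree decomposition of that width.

The largest bag has 3 vertices, giving width 2; this decomposition certifies tw(G) ≤ 2. Conversely, {0, 1, 3} is a clique of size 3, and the vertices of any clique must share a bag in every tree decomposition; so some bag has ≥ 3 vertices and tw(G) ≥ 2. Combining the bounds, tw(G) = 2.

Treewidth 2.
One such decomposition:
Bags: B1 = {3, 4, 7}  B2 = {0, 3, 4}  B3 = {0, 1, 3}  B4 = {0, 3, 6}  B5 = {0, 3, 5}  B6 = {0, 3, 8}  B7 = {2, 3, 4}
Tree: B1–B2, B2–B3, B3–B4, B2–B5, B2–B6, B2–B7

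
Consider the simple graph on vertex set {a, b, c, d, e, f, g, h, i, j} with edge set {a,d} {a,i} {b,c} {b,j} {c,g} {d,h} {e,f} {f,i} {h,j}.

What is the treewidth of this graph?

A width-1 tree decomposition is:
Bags: B1 = {c, g}  B2 = {b, c}  B3 = {b, j}  B4 = {h, j}  B5 = {d, h}  B6 = {a, d}  B7 = {a, i}  B8 = {f, i}  B9 = {e, f}
Tree: B1–B2, B2–B3, B3–B4, B4–B5, B5–B6, B6–B7, B7–B8, B8–B9
Every bag has size at most 2, so the width is 2 − 1 = 1 and tw(G) ≤ 1. Since G has at least one edge (e.g. g–c), it is not an edgeless graph, so tw(G) ≥ 1. Hence tw(G) = 1 exactly.

1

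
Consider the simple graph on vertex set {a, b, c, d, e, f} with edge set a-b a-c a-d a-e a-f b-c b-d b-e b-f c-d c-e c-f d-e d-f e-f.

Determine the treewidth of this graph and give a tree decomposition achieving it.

Treewidth 5.
One such decomposition:
Bags: B1 = {a, b, c, d, e, f}
Tree: (single bag)

A single bag containing all 6 vertices is trivially a valid decomposition of width 5. Conversely, {a, b, c, d, e, f} is a clique of size 6, and the vertices of any clique must share a bag in every tree decomposition; so some bag has ≥ 6 vertices and tw(G) ≥ 5. Combining the bounds, tw(G) = 5.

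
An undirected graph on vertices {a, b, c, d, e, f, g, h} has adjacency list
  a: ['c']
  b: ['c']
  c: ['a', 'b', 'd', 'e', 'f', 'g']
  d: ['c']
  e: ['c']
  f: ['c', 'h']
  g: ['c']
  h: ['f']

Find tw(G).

1

A width-1 tree decomposition is:
Bags: B1 = {f, h}  B2 = {c, f}  B3 = {a, c}  B4 = {b, c}  B5 = {c, g}  B6 = {c, d}  B7 = {c, e}
Tree: B1–B2, B2–B3, B3–B4, B4–B5, B2–B6, B2–B7
Every bag has size at most 2, so the width is 2 − 1 = 1 and tw(G) ≤ 1. Any graph with an edge has treewidth ≥ 1, and G has the edge f–h. Therefore the treewidth is 1.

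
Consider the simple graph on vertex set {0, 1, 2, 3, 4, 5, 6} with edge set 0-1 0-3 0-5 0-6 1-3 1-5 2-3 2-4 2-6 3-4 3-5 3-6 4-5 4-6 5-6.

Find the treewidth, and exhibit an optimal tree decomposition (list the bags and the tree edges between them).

Treewidth 3.
One such decomposition:
Bags: B1 = {3, 4, 5, 6}  B2 = {2, 3, 4, 6}  B3 = {0, 3, 5, 6}  B4 = {0, 1, 3, 5}
Tree: B1–B2, B1–B3, B3–B4

Every bag has size at most 4, so the width is 4 − 1 = 3 and tw(G) ≤ 3. For the lower bound, the 4 vertices {2, 3, 4, 6} are pairwise adjacent, and any tree decomposition puts a clique entirely inside one bag — forcing width ≥ 3. Therefore the treewidth is 3.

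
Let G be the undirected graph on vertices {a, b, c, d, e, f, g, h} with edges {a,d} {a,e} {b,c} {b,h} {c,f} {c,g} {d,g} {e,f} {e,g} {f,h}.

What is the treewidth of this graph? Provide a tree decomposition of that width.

Treewidth 2.
One such decomposition:
Bags: B1 = {a, d, e}  B2 = {d, e, g}  B3 = {e, f, g}  B4 = {c, f, g}  B5 = {c, f, h}  B6 = {b, c, h}
Tree: B1–B2, B2–B3, B3–B4, B4–B5, B5–B6

The largest bag has 3 vertices, giving width 2; this decomposition certifies tw(G) ≤ 2. The edges a–d–g–e–a form a cycle, so G is not a tree and its treewidth is at least 2. Therefore the treewidth is 2.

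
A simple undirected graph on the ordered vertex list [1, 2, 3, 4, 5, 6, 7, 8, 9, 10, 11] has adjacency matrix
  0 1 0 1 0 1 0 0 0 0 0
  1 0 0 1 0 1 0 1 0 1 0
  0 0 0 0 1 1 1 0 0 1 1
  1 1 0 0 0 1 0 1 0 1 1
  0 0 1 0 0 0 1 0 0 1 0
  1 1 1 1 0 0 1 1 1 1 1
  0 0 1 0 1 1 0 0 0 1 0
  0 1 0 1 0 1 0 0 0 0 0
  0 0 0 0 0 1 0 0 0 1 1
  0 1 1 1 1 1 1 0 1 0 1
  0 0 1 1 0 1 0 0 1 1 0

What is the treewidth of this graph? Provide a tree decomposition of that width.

Treewidth 3.
Bags: B1 = {3, 6, 10, 11}  B2 = {4, 6, 10, 11}  B3 = {2, 4, 6, 10}  B4 = {2, 4, 6, 8}  B5 = {3, 6, 7, 10}  B6 = {6, 9, 10, 11}  B7 = {1, 2, 4, 6}  B8 = {3, 5, 7, 10}
Tree: B1–B2, B2–B3, B3–B4, B1–B5, B1–B6, B3–B7, B5–B8

Each bag holds 4 vertices, so the decomposition has width 3, which upper-bounds the treewidth. For the lower bound, the 4 vertices {3, 5, 7, 10} are pairwise adjacent, and any tree decomposition puts a clique entirely inside one bag — forcing width ≥ 3. The upper and lower bounds meet at 3, so that is the treewidth.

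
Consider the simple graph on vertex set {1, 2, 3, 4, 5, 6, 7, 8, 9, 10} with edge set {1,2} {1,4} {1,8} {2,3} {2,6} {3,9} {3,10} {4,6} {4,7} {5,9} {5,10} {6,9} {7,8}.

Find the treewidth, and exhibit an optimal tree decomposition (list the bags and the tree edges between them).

Treewidth 2.
One such decomposition:
Bags: B1 = {1, 7, 8}  B2 = {1, 4, 7}  B3 = {1, 2, 4}  B4 = {2, 4, 6}  B5 = {2, 3, 6}  B6 = {3, 6, 9}  B7 = {3, 9, 10}  B8 = {5, 9, 10}
Tree: B1–B2, B2–B3, B3–B4, B4–B5, B5–B6, B6–B7, B7–B8

Every bag has size at most 3, so the width is 3 − 1 = 2 and tw(G) ≤ 2. For the lower bound, G contains the cycle 8–7–4–1–8, so G is not a forest; only forests have treewidth ≤ 1, hence tw(G) ≥ 2. Combining the bounds, tw(G) = 2.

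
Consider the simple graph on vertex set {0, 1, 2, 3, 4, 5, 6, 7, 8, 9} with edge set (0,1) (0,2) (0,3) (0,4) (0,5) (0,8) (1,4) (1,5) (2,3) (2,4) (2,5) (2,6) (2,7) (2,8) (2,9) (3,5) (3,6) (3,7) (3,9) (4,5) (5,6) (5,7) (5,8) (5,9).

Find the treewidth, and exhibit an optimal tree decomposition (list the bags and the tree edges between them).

Treewidth 3.
One optimal decomposition is:
Bags: B1 = {0, 2, 3, 5}  B2 = {2, 3, 5, 9}  B3 = {2, 3, 5, 7}  B4 = {0, 2, 4, 5}  B5 = {0, 1, 4, 5}  B6 = {0, 2, 5, 8}  B7 = {2, 3, 5, 6}
Tree: B1–B2, B2–B3, B1–B4, B4–B5, B4–B6, B1–B7

The largest bag has 4 vertices, giving width 3; this decomposition certifies tw(G) ≤ 3. Conversely, {0, 1, 4, 5} is a clique of size 4, and the vertices of any clique must share a bag in every tree decomposition; so some bag has ≥ 4 vertices and tw(G) ≥ 3. Therefore the treewidth is 3.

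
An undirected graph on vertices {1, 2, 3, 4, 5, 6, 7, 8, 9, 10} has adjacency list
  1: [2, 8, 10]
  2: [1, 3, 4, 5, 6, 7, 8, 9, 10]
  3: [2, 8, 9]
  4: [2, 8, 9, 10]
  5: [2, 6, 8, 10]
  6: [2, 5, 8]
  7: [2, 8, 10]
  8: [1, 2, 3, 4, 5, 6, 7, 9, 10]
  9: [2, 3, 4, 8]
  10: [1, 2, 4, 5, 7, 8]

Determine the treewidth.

A width-3 tree decomposition is:
Bags: B1 = {2, 5, 8, 10}  B2 = {1, 2, 8, 10}  B3 = {2, 5, 6, 8}  B4 = {2, 4, 8, 10}  B5 = {2, 7, 8, 10}  B6 = {2, 4, 8, 9}  B7 = {2, 3, 8, 9}
Tree: B1–B2, B1–B3, B1–B4, B2–B5, B4–B6, B6–B7
The largest bag has 4 vertices, giving width 3; this decomposition certifies tw(G) ≤ 3. Conversely, {2, 3, 8, 9} is a clique of size 4, and the vertices of any clique must share a bag in every tree decomposition; so some bag has ≥ 4 vertices and tw(G) ≥ 3. Combining the bounds, tw(G) = 3.

3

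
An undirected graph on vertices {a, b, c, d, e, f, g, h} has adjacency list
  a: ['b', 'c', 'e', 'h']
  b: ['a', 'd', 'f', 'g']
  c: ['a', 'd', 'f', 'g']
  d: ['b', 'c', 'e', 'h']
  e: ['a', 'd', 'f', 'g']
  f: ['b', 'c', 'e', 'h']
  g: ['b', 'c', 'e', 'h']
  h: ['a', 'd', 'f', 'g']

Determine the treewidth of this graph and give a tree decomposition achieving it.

Treewidth 4.
One optimal decomposition is:
Bags: B1 = {a, b, c, e, h}  B2 = {b, c, d, e, h}  B3 = {b, c, e, f, h}  B4 = {b, c, e, g, h}
Tree: B1–B2, B2–B3, B3–B4

The largest bag has 5 vertices, giving width 4; this decomposition certifies tw(G) ≤ 4. For the lower bound: the 5 vertex sets {a,h}, {c,d}, {e,f}, {b}, {g} are disjoint, each induces a connected subgraph, and every pair is joined by at least one edge of G. Contracting each set to a single vertex therefore yields K_{5} as a minor, and since treewidth is minor-monotone, tw(G) ≥ tw(K_{5}) = 4. Hence tw(G) = 4 exactly.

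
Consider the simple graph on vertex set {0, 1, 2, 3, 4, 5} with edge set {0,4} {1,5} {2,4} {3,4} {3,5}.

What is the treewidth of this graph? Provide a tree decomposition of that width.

Every bag has size at most 2, so the width is 2 − 1 = 1 and tw(G) ≤ 1. Since G has at least one edge (e.g. 3–5), it is not an edgeless graph, so tw(G) ≥ 1. Combining the bounds, tw(G) = 1.

Treewidth 1.
Bags: B1 = {3, 5}  B2 = {3, 4}  B3 = {0, 4}  B4 = {2, 4}  B5 = {1, 5}
Tree: B1–B2, B2–B3, B3–B4, B1–B5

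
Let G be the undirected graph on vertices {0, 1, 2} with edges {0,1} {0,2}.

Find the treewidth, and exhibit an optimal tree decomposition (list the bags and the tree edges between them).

Each bag holds 2 vertices, so the decomposition has width 1, which upper-bounds the treewidth. Since G has at least one edge (e.g. 1–0), it is not an edgeless graph, so tw(G) ≥ 1. Combining the bounds, tw(G) = 1.

Treewidth 1.
Bags: B1 = {0, 1}  B2 = {0, 2}
Tree: B1–B2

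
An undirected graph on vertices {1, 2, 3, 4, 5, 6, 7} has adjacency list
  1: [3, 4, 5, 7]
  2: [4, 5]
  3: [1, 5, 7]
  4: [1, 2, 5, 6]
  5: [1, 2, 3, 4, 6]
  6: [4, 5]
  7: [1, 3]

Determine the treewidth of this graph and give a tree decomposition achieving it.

Treewidth 2.
One optimal decomposition is:
Bags: B1 = {1, 4, 5}  B2 = {4, 5, 6}  B3 = {1, 3, 5}  B4 = {1, 3, 7}  B5 = {2, 4, 5}
Tree: B1–B2, B1–B3, B3–B4, B2–B5

Each bag holds 3 vertices, so the decomposition has width 2, which upper-bounds the treewidth. Conversely, {1, 3, 5} is a clique of size 3, and the vertices of any clique must share a bag in every tree decomposition; so some bag has ≥ 3 vertices and tw(G) ≥ 2. Combining the bounds, tw(G) = 2.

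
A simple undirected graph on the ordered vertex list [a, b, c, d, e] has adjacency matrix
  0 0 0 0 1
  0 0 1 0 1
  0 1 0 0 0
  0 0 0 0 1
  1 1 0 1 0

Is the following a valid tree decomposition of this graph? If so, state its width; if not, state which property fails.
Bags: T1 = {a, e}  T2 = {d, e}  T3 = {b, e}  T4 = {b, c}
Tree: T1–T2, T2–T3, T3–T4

Every vertex of G appears in some bag (union = {a, b, c, d, e}); every edge is covered by a bag; and for each vertex v the set of bags containing v is connected in the bag tree. The decomposition is therefore valid. The largest bag has 2 vertices, so the width is 1.

Yes; width 1.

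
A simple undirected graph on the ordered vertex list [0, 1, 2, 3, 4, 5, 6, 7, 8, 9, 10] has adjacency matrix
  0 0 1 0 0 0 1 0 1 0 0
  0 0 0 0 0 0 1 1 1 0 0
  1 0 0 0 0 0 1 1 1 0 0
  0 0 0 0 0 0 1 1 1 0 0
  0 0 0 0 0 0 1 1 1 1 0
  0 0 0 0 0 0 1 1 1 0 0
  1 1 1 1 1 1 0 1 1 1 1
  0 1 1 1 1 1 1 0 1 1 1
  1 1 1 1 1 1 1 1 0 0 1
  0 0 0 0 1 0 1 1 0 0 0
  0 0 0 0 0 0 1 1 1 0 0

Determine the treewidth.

A width-3 tree decomposition is:
Bags: B1 = {1, 6, 7, 8}  B2 = {2, 6, 7, 8}  B3 = {4, 6, 7, 8}  B4 = {6, 7, 8, 10}  B5 = {0, 2, 6, 8}  B6 = {5, 6, 7, 8}  B7 = {4, 6, 7, 9}  B8 = {3, 6, 7, 8}
Tree: B1–B2, B1–B3, B1–B4, B2–B5, B4–B6, B3–B7, B1–B8
The largest bag has 4 vertices, giving width 3; this decomposition certifies tw(G) ≤ 3. On the other hand G contains the 4-clique {0, 2, 6, 8}. A clique must lie in a single bag of any decomposition, so no decomposition can have width below 3. The upper and lower bounds meet at 3, so that is the treewidth.

3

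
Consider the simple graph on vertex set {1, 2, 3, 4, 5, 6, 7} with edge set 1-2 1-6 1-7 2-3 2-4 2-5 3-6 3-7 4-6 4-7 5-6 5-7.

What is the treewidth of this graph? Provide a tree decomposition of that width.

Treewidth 3.
One optimal decomposition is:
Bags: B1 = {2, 5, 6, 7}  B2 = {1, 2, 6, 7}  B3 = {2, 3, 6, 7}  B4 = {2, 4, 6, 7}
Tree: B1–B2, B2–B3, B3–B4

Each bag holds 4 vertices, so the decomposition has width 3, which upper-bounds the treewidth. For the lower bound: the 4 vertex sets {2,5}, {1,7}, {6}, {3} are disjoint, each induces a connected subgraph, and every pair is joined by at least one edge of G. Contracting each set to a single vertex therefore yields K_{4} as a minor, and since treewidth is minor-monotone, tw(G) ≥ tw(K_{4}) = 3. Hence tw(G) = 3 exactly.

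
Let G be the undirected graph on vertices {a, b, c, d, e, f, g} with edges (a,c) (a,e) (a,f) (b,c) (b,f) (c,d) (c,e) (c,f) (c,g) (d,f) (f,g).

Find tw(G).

A width-2 tree decomposition is:
Bags: B1 = {b, c, f}  B2 = {c, d, f}  B3 = {a, c, f}  B4 = {c, f, g}  B5 = {a, c, e}
Tree: B1–B2, B2–B3, B3–B4, B3–B5
Each bag holds 3 vertices, so the decomposition has width 2, which upper-bounds the treewidth. For the lower bound, the 3 vertices {a, c, e} are pairwise adjacent, and any tree decomposition puts a clique entirely inside one bag — forcing width ≥ 2. The upper and lower bounds meet at 2, so that is the treewidth.

2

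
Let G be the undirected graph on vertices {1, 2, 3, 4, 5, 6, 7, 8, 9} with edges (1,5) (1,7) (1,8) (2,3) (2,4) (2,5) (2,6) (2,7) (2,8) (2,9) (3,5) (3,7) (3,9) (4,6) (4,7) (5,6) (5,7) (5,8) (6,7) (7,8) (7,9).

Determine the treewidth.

3

A width-3 tree decomposition is:
Bags: B1 = {2, 5, 6, 7}  B2 = {2, 5, 7, 8}  B3 = {1, 5, 7, 8}  B4 = {2, 3, 5, 7}  B5 = {2, 4, 6, 7}  B6 = {2, 3, 7, 9}
Tree: B1–B2, B2–B3, B2–B4, B1–B5, B4–B6
Each bag holds 4 vertices, so the decomposition has width 3, which upper-bounds the treewidth. Conversely, {1, 5, 7, 8} is a clique of size 4, and the vertices of any clique must share a bag in every tree decomposition; so some bag has ≥ 4 vertices and tw(G) ≥ 3. Combining the bounds, tw(G) = 3.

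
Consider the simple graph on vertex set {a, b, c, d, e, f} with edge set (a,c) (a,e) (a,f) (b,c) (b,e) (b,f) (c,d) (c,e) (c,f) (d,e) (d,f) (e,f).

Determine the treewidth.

3

A width-3 tree decomposition is:
Bags: B1 = {a, c, e, f}  B2 = {b, c, e, f}  B3 = {c, d, e, f}
Tree: B1–B2, B1–B3
Every bag has size at most 4, so the width is 4 − 1 = 3 and tw(G) ≤ 3. On the other hand G contains the 4-clique {c, d, e, f}. A clique must lie in a single bag of any decomposition, so no decomposition can have width below 3. Combining the bounds, tw(G) = 3.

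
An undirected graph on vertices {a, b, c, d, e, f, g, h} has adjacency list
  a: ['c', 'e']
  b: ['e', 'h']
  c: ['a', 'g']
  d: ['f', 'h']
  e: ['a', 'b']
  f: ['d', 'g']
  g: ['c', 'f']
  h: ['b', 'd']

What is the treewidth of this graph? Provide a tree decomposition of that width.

Treewidth 2.
One such decomposition:
Bags: B1 = {b, e, h}  B2 = {a, e, h}  B3 = {a, c, h}  B4 = {c, g, h}  B5 = {f, g, h}  B6 = {d, f, h}
Tree: B1–B2, B2–B3, B3–B4, B4–B5, B5–B6

Each bag holds 3 vertices, so the decomposition has width 2, which upper-bounds the treewidth. The edges h–b–e–a–c–g–f–d–h form a cycle, so G is not a tree and its treewidth is at least 2. Therefore the treewidth is 2.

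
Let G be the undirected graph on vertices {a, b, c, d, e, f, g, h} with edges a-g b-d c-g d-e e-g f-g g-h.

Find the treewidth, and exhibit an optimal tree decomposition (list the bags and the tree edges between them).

Treewidth 1.
Bags: B1 = {e, g}  B2 = {a, g}  B3 = {d, e}  B4 = {g, h}  B5 = {c, g}  B6 = {f, g}  B7 = {b, d}
Tree: B1–B2, B1–B3, B2–B4, B2–B5, B2–B6, B3–B7

Every bag has size at most 2, so the width is 2 − 1 = 1 and tw(G) ≤ 1. Any graph with an edge has treewidth ≥ 1, and G has the edge g–e. Hence tw(G) = 1 exactly.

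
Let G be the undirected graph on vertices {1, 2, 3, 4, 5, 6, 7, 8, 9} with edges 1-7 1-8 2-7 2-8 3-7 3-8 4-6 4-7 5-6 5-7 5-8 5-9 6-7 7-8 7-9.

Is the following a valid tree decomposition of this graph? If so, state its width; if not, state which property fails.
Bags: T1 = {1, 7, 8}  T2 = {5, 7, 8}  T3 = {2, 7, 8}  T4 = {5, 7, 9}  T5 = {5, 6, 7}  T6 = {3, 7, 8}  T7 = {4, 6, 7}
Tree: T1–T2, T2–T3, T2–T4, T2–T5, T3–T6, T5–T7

Yes; width 2.

Every vertex of G appears in some bag (union = {1, 2, 3, 4, 5, 6, 7, 8, 9}); every edge is covered by a bag; and for each vertex v the set of bags containing v is connected in the bag tree. The decomposition is therefore valid. The largest bag has 3 vertices, so the width is 2.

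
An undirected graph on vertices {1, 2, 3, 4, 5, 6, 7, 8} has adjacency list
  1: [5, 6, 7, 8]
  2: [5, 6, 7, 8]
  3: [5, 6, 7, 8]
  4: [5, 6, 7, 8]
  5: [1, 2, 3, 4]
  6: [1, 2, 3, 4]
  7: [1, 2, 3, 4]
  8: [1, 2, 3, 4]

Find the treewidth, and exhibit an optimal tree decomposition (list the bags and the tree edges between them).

Treewidth 4.
One optimal decomposition is:
Bags: B1 = {2, 5, 6, 7, 8}  B2 = {3, 5, 6, 7, 8}  B3 = {4, 5, 6, 7, 8}  B4 = {1, 5, 6, 7, 8}
Tree: B1–B2, B2–B3, B3–B4

Every bag has size at most 5, so the width is 5 − 1 = 4 and tw(G) ≤ 4. For the lower bound: the 5 vertex sets {2,7}, {3,6}, {4,5}, {8}, {1} are disjoint, each induces a connected subgraph, and every pair is joined by at least one edge of G. Contracting each set to a single vertex therefore yields K_{5} as a minor, and since treewidth is minor-monotone, tw(G) ≥ tw(K_{5}) = 4. Hence tw(G) = 4 exactly.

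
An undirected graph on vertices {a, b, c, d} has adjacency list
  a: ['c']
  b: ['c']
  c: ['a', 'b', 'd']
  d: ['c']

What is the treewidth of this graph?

1

A width-1 tree decomposition is:
Bags: B1 = {b, c}  B2 = {c, d}  B3 = {a, c}
Tree: B1–B2, B1–B3
The largest bag has 2 vertices, giving width 1; this decomposition certifies tw(G) ≤ 1. Any graph with an edge has treewidth ≥ 1, and G has the edge c–b. Combining the bounds, tw(G) = 1.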